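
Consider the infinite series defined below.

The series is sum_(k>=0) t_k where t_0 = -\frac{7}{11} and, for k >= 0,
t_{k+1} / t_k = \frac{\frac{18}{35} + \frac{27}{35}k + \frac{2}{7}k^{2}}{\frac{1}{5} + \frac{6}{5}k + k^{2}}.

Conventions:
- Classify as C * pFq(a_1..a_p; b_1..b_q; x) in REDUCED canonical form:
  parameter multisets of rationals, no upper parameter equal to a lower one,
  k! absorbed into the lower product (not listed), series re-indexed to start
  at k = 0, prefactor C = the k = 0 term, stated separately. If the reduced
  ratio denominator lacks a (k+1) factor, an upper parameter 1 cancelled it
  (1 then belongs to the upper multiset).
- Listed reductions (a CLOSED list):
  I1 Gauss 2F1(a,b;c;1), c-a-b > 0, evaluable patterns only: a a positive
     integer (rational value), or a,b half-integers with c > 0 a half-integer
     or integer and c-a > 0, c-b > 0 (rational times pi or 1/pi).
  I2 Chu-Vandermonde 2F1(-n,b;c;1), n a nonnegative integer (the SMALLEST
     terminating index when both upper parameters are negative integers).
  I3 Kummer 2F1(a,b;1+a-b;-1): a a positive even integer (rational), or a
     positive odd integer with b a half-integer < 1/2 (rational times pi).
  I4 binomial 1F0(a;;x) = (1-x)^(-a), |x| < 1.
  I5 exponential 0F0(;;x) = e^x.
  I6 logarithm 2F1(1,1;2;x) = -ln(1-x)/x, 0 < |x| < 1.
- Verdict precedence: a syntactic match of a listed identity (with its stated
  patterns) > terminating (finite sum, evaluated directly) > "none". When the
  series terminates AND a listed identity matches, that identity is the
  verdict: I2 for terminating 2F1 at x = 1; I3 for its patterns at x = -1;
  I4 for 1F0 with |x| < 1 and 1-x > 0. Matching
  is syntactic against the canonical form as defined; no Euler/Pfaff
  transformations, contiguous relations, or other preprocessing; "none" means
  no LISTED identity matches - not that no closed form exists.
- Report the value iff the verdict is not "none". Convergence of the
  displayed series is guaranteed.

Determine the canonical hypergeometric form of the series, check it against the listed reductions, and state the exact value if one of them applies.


Reduced: x = \frac{2}{7}, 2F1, upper = {\frac{6}{5}, \frac{3}{2}}, lower = {\frac{1}{5}}, C = -\frac{7}{11}. Verdict: none. No listed pattern accepts 2F1(\frac{6}{5}, \frac{3}{2}; \frac{1}{5}; \frac{2}{7}).

Key observation: t_0 being -\frac{7}{11}, the expanded ratio factors over Q; C = -7/11, roots give parameters.
Term ratio: r(k) = \frac{2}{7} * (k+\frac{6}{5}) (k+\frac{3}{2}) / [(k+\frac{1}{5}) (k+1)] - poly over poly, x = \frac{2}{7} from leading terms; C = -\frac{7}{11} at k = 0.


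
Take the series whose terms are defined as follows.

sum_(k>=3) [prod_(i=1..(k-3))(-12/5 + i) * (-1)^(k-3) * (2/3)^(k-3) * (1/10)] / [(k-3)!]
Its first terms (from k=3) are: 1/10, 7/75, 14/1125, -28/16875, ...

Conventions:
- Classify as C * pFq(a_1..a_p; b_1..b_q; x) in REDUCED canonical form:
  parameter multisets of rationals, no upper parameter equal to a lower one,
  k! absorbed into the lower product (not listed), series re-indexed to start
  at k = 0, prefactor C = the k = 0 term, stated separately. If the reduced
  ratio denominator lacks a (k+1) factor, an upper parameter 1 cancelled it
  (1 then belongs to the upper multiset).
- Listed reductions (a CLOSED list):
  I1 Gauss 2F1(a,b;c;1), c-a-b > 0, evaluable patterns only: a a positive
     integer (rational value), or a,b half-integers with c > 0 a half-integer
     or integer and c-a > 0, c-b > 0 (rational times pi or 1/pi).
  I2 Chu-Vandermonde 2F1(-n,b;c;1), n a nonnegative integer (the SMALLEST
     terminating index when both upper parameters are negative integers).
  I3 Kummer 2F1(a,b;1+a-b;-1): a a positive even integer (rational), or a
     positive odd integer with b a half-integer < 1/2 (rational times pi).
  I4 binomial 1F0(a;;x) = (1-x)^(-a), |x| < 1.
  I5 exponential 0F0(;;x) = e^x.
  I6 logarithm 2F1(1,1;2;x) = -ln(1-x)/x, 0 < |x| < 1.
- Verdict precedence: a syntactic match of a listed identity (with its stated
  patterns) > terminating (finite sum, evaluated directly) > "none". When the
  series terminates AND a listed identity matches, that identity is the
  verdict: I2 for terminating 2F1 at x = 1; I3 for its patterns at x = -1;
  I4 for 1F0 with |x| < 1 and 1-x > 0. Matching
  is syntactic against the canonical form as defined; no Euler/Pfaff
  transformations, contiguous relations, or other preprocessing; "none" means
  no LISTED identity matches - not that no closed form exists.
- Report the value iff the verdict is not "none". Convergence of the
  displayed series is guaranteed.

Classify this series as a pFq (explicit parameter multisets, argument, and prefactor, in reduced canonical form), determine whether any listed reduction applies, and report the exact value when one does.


Classification (C = 1/10): 1F0 with upper {-7/5}, lower {-}, argument x = -2/3. Verdict (x = -2/3): the binomial series (I4) applies (the 1F0 binomial series: exponent 7/5, x = -2/3). Value: (1/10) * (5/3)^(7/5).

Structural cue: t_0 = 1/10 here, and the running product (C = 1/10, x = -2/3) telescopes to a rising factorial.
Adjacent-term ratio: r(k) = (-2/3) * (k-7/5) / [(k+1)] ; factor over Q: parameters, x = (-2/3), and C = 1/10.


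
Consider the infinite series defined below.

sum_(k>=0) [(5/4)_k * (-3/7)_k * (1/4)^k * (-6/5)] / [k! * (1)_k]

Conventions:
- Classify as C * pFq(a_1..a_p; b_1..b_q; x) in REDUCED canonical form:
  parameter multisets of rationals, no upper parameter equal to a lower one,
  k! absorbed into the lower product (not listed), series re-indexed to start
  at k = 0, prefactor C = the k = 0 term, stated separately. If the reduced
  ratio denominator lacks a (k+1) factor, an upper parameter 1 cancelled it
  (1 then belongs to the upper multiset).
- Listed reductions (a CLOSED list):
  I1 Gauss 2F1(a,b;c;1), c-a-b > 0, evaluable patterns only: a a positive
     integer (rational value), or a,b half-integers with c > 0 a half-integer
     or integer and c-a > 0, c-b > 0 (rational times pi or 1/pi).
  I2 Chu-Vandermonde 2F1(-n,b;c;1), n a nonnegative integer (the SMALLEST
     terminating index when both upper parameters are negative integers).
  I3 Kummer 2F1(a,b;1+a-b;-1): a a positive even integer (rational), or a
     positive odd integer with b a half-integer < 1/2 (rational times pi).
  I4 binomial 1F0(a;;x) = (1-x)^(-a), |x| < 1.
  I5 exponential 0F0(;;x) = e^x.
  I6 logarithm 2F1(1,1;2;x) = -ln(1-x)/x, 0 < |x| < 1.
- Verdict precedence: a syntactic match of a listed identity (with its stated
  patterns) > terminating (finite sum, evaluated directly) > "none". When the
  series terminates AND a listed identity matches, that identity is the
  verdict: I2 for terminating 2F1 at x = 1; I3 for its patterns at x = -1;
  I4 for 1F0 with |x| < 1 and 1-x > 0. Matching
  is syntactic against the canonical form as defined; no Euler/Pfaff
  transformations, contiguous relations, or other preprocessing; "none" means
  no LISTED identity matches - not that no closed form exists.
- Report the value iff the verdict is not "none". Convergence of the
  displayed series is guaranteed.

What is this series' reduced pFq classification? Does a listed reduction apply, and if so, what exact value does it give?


Prefactor -6/5, argument 1/4: 2F1 with upper {-3/7, 5/4} over lower {1}. Verdict: none. A 2F1 with upper {-3/7, 5/4} fits none of I1-I6 at x = 1/4; the sum runs forever.

The tell: t_0 being -6/5, the denominator's factorial ratio (C = -6/5) is a lower Pochhammer.
Consecutive-term ratio: r(k) = (1/4) * (k-3/7) (k+5/4) / [(k+1) (k+1)] - poly over poly, x = (1/4) from leading terms; C = -6/5 at k = 0.


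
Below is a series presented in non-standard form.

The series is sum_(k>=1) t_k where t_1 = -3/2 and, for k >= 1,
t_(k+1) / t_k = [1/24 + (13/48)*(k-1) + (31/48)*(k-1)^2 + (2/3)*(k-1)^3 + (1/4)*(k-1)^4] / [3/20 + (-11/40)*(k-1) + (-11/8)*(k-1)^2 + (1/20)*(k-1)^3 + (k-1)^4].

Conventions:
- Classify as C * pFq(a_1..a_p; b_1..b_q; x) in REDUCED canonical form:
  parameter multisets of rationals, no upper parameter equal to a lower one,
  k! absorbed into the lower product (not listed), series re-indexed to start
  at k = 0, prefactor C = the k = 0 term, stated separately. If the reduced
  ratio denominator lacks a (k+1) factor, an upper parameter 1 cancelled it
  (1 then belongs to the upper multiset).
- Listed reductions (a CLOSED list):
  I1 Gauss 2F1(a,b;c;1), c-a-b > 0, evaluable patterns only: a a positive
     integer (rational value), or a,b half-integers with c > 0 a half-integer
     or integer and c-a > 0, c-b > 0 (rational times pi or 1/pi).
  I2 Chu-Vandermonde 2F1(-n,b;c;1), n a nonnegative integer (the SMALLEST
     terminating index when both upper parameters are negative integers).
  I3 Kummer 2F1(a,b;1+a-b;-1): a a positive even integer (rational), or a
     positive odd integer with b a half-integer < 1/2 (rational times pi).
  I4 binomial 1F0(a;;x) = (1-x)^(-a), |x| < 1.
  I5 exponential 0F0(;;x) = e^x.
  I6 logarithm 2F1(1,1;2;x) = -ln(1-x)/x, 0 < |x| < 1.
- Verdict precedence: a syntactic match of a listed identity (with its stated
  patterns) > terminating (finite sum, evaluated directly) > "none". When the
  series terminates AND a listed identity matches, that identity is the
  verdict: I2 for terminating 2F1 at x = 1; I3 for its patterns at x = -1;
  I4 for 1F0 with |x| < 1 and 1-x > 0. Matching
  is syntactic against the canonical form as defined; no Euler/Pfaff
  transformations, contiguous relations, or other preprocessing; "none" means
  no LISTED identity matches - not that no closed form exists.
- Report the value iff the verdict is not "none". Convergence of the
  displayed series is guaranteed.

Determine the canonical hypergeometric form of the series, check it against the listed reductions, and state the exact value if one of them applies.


This is -3/2 * 3F2(1/2, 2/3, 1; -6/5, -1/4; 1/4) in reduced canonical form. Verdict: none - this 3F2 at x = 1/4 matches no listed pattern, and upper {1/2, 2/3, 1} holds no stopper.

First insight: with t_0 = -3/2, factor the ratio over Q (C = -3/2): negated roots = parameters.
Ratio: r(k) = (1/4) * (k+1/2) (k+2/3) (k+1) / [(k-6/5) (k-1/4) (k+1)] - rational; roots negated = parameters, x = (1/4), C = -3/2.


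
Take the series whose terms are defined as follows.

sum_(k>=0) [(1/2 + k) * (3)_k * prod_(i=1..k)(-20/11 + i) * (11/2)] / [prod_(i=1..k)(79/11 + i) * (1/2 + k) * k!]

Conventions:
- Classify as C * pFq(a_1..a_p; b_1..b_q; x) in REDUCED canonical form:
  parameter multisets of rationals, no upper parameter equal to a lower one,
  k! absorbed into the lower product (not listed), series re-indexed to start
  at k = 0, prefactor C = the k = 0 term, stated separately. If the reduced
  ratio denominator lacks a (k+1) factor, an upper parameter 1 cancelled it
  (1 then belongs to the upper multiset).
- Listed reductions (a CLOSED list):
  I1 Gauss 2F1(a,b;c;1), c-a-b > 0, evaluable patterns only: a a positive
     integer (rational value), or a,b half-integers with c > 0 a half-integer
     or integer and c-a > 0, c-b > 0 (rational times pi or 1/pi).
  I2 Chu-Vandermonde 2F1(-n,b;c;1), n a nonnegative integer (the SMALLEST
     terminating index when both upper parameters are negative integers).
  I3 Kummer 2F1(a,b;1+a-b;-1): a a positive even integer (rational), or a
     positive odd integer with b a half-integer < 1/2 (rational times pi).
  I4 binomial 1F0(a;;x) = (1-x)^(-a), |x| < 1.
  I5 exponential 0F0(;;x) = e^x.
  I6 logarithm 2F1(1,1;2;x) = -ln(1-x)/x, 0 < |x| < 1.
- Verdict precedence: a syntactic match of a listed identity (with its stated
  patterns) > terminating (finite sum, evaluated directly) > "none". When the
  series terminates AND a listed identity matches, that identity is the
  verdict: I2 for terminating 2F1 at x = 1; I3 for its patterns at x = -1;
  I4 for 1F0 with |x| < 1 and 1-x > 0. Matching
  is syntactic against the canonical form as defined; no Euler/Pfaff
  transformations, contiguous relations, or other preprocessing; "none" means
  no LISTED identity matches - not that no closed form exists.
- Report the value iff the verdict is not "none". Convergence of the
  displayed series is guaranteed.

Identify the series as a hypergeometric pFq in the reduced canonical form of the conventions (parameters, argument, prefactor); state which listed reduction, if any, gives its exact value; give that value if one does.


The series (x = 1) is 2F1: upper {-9/11, 3}, lower {90/11}, prefactor 11/2. Verdict: Gauss (I1, integer-parameter pattern) fires (x = 1: the Gamma ratio telescopes since c-a-b = 6 > 0 and a = 3 in Z>0). Sum: 25517/6776.

First insight: t_0 = 11/2 here, and the factor k + 1/2 cancels (top and bottom), leaving C = 11/2, x = 1.
Step ratio: r(k) = 1 * (k-9/11) (k+3) / [(k+90/11) (k+1)] - rational in k, leading ratio 1; with t_0 = 11/2, classification follows.


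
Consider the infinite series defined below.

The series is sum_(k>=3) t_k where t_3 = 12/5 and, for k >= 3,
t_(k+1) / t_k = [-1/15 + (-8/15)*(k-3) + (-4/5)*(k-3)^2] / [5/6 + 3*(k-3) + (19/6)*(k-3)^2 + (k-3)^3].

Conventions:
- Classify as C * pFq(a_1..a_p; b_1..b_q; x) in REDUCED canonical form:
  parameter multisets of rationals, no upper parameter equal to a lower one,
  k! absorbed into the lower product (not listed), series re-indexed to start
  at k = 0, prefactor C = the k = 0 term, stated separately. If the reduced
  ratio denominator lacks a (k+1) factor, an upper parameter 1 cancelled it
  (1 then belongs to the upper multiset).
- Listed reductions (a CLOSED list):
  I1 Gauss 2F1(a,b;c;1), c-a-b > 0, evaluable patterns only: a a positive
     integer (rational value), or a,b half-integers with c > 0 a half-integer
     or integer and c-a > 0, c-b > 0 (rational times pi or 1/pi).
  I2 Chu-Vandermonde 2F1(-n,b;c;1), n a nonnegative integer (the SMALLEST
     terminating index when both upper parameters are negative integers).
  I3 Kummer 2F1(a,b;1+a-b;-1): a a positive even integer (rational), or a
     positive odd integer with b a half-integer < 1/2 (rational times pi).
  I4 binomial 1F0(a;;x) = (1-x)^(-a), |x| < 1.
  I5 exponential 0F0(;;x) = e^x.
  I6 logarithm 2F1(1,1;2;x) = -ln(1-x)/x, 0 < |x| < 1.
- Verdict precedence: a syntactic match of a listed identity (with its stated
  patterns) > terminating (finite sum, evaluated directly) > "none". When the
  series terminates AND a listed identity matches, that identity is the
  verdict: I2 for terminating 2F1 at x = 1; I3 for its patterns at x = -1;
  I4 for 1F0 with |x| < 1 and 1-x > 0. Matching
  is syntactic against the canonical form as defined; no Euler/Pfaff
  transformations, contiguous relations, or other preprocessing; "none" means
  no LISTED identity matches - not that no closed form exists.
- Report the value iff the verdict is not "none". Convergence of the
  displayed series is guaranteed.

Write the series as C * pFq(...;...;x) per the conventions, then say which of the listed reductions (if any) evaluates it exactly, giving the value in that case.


Key observation: from the first term 12/5: cancel k + 1/2 from the displayed ratio first; then prefactor 12/5.
Adjacent-term ratio: r(k) = (-4/5) * (k+1/6) / [(k+5/3) (k+1)] - rational; roots negated = parameters, x = (-4/5), C = 12/5.

Prefactor 12/5, argument -4/5: 1F1 with upper {1/6} over lower {5/3}. Verdict: none - this 1F1 at x = -4/5 matches no listed pattern, and upper {1/6} holds no stopper.


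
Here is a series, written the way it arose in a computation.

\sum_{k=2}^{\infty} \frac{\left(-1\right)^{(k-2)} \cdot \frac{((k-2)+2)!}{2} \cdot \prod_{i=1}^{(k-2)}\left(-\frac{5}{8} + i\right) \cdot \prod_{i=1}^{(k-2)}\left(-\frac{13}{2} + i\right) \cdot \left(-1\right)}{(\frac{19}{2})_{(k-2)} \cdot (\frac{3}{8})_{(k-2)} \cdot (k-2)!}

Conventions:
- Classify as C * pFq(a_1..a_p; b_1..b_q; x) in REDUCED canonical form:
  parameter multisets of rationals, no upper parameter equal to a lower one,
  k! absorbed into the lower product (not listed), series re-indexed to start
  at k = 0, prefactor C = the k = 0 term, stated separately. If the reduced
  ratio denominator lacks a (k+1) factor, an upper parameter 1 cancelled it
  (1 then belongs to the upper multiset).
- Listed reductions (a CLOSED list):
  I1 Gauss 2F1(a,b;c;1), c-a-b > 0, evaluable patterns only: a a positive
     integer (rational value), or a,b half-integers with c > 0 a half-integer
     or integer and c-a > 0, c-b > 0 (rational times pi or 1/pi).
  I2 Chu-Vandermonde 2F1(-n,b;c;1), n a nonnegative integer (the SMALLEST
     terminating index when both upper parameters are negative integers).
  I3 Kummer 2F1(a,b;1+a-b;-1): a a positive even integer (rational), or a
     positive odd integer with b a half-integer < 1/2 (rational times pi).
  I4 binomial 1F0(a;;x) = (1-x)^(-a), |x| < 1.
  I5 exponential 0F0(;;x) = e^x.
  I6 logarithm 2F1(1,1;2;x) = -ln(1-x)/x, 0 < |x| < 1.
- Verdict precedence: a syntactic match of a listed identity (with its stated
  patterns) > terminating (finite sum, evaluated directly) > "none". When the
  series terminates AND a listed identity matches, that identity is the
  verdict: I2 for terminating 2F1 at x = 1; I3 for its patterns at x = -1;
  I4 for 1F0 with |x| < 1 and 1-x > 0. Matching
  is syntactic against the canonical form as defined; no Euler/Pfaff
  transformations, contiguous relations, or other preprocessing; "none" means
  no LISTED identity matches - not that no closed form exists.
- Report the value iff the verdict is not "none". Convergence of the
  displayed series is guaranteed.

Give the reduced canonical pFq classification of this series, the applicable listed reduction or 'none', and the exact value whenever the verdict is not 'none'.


The tell: t_0 = -1 here, and the factorial ratio (C = -1, x = -1) (k+a-1)!/(a-1)! is a rising factorial (a)_k.
Consecutive-term ratio: r(k) = -1 * (k-\frac{11}{2}) (k+3) / [(k+\frac{19}{2}) (k+1)] - poly over poly, x = -1 from leading terms; C = -1 at k = 0.

This is -1 * 2F1(-\frac{11}{2}, 3; \frac{19}{2}; -1) in reduced canonical form. Verdict at x = -1: the Kummer evaluation I3 matches (x = -1; c = \frac{19}{2} equals 1+a-b for upper {-\frac{11}{2}, 3}: listed pattern). Hence: \left(-\frac{109395}{65536}\right) \cdot \pi.


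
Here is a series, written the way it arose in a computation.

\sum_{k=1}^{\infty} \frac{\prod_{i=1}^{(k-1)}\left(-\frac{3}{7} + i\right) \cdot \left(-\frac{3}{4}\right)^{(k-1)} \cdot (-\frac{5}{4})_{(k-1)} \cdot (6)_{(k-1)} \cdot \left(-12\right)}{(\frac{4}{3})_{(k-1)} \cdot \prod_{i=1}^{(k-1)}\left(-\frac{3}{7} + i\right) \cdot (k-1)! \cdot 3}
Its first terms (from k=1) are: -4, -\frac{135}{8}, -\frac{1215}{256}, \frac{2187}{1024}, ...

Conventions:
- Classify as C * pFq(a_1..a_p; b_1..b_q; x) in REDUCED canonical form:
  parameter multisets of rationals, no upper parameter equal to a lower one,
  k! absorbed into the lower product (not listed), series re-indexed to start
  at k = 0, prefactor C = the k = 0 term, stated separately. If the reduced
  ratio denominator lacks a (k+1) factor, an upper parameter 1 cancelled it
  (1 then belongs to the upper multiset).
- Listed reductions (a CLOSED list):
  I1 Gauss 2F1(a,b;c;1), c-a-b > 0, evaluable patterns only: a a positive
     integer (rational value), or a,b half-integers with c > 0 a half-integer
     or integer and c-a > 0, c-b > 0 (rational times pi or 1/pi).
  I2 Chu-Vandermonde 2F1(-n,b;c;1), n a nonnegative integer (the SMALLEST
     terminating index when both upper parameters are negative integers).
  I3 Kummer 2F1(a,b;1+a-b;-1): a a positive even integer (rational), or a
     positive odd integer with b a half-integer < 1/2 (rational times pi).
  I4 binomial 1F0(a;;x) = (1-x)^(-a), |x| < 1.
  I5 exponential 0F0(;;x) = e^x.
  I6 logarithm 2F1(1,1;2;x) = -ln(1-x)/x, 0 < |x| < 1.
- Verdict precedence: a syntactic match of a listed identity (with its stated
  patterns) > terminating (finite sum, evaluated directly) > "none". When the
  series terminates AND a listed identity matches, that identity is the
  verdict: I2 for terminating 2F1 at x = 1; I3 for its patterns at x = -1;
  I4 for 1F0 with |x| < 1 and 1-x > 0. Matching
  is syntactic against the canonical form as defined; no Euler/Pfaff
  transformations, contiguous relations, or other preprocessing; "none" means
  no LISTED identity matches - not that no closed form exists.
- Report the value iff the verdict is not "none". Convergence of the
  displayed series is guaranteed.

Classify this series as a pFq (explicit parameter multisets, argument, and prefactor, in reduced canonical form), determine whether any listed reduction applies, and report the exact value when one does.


With C = -4: the canonical form is 2F1(-\frac{5}{4}, 6; \frac{4}{3}; -\frac{3}{4}). Verdict: no listed reduction: x = -\frac{3}{4} and upper {-\frac{5}{4}, 6} fail every I1-I6 pattern.

First insight: with t_0 = -4, the constant factors (prefactor -4) combine into one prefactor.
Consecutive-term ratio: r(k) = -\frac{3}{4} * (k-\frac{5}{4}) (k+6) / [(k+\frac{4}{3}) (k+1)] - rational in k. x = -\frac{3}{4}; t_0 = -4; negate the roots.


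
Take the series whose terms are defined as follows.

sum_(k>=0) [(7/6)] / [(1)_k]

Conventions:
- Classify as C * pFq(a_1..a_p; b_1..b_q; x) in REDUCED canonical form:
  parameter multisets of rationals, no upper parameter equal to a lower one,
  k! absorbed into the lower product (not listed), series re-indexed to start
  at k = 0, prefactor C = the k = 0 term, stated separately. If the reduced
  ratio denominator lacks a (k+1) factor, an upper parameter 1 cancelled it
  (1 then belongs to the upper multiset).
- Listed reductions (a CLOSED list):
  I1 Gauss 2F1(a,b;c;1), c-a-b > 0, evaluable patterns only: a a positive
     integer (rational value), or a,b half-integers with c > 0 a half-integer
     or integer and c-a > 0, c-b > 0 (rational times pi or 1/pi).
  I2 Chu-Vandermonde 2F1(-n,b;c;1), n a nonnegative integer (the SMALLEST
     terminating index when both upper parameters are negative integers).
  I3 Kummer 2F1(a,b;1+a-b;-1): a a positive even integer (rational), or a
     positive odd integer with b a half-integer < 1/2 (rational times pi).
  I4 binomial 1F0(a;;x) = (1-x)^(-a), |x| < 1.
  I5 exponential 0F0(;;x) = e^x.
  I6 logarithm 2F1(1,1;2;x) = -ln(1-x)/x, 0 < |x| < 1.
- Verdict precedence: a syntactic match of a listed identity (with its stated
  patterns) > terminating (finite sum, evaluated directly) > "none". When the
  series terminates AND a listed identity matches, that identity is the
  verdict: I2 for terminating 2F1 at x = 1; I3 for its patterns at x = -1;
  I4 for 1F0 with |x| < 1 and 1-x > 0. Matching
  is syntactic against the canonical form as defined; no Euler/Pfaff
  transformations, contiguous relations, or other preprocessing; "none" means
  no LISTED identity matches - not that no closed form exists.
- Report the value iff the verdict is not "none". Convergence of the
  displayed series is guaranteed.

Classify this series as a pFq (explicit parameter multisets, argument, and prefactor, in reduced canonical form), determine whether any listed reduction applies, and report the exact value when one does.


At argument 1: a 0F0 with upper {-}, lower {-}, scaled by C = 7/6. Verdict (x = 1): the I5 exponential reduction applies (the 0F0 exponential series at x = 1). Sum: (7/6) * e^(1).

First insight: x = 1 and (1)_k (C = 7/6) is k! itself.
Ratio: r(k) = 1 * 1 / [(k+1)] - rational; roots negated = parameters, x = 1, C = 7/6.


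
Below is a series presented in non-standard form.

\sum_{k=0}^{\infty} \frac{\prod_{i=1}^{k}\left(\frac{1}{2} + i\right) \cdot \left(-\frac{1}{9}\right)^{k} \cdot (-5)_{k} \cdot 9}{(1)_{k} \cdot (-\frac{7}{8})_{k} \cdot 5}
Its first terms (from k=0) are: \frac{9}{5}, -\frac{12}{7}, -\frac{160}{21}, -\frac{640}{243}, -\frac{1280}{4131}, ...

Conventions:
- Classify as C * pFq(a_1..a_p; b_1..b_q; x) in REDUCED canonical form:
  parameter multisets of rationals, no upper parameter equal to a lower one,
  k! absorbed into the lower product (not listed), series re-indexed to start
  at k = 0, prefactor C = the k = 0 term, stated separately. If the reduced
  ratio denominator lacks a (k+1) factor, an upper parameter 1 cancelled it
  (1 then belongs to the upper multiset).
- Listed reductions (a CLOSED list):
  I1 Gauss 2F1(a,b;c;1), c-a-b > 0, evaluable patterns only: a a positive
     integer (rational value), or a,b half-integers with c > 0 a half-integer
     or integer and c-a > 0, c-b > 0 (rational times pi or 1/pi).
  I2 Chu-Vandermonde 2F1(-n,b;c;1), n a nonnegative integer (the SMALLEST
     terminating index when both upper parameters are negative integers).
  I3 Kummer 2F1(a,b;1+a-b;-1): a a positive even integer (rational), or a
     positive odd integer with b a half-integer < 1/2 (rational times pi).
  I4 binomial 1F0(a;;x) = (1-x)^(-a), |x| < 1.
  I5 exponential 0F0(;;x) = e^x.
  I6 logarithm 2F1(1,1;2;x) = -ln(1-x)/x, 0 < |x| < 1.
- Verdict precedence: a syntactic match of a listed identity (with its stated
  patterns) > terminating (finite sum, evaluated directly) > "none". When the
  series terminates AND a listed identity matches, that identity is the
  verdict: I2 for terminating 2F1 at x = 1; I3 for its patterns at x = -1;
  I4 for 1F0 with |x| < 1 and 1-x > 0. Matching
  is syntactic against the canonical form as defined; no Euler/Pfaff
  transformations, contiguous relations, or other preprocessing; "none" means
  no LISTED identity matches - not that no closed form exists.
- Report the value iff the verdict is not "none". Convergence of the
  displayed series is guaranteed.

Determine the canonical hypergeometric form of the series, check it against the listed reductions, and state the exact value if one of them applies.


Classification (C = \frac{9}{5}): 2F1 with upper {-5, \frac{3}{2}}, lower {-\frac{7}{8}}, argument x = -\frac{1}{9}. Verdict: terminating. With -5 upstairs the series is a 6-term polynomial sum; evaluated term by term. Its exact value is -\frac{9749309}{929475}.

Key step: x = -\frac{1}{9} and (1)_k (prefactor 9/5) is k! itself.
Step ratio: r(k) = -\frac{1}{9} * (k-5) (k+\frac{3}{2}) / [(k-\frac{7}{8}) (k+1)] ; factor over Q: parameters, x = -\frac{1}{9}, and C = \frac{9}{5}.


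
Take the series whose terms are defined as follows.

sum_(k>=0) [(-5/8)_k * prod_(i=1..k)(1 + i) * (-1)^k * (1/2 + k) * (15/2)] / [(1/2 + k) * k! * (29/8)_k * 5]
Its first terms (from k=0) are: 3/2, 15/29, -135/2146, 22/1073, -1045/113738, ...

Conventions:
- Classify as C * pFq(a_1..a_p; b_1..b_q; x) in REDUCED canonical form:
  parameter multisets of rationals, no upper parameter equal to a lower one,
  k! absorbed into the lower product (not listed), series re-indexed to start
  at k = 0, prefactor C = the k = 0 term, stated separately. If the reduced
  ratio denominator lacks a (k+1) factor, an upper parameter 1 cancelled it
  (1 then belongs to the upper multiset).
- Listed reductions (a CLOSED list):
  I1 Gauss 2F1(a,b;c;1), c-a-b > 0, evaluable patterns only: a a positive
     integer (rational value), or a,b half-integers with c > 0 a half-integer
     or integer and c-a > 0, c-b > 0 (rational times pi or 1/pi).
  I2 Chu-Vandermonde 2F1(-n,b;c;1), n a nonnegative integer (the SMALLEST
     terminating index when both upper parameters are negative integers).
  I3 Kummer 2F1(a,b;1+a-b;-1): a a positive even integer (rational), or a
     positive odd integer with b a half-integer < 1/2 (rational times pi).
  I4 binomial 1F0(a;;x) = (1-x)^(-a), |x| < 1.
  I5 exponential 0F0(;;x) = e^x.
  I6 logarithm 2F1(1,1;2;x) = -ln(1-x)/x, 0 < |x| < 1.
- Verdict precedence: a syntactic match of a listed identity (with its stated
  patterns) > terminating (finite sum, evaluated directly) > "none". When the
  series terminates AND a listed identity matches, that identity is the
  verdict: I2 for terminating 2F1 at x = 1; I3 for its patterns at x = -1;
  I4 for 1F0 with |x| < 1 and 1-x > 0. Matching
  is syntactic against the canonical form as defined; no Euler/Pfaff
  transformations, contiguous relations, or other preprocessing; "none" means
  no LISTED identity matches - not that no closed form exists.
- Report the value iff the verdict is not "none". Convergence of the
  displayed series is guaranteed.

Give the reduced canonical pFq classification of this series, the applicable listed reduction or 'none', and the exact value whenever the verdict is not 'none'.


The series (x = -1) is 2F1: upper {-5/8, 2}, lower {29/8}, prefactor 3/2. Verdict (x = -1): the Kummer evaluation I3 applies (x = -1; c = 29/8 equals 1+a-b for upper {-5/8, 2}: listed pattern). Value: 63/32.

The tell: t_0 = 3/2 here, and the constant factors (C = 3/2) combine into one prefactor.
Adjacent-term ratio: r(k) = (-1) * (k-5/8) (k+2) / [(k+29/8) (k+1)] - rational; roots negated = parameters, x = (-1), C = 3/2.


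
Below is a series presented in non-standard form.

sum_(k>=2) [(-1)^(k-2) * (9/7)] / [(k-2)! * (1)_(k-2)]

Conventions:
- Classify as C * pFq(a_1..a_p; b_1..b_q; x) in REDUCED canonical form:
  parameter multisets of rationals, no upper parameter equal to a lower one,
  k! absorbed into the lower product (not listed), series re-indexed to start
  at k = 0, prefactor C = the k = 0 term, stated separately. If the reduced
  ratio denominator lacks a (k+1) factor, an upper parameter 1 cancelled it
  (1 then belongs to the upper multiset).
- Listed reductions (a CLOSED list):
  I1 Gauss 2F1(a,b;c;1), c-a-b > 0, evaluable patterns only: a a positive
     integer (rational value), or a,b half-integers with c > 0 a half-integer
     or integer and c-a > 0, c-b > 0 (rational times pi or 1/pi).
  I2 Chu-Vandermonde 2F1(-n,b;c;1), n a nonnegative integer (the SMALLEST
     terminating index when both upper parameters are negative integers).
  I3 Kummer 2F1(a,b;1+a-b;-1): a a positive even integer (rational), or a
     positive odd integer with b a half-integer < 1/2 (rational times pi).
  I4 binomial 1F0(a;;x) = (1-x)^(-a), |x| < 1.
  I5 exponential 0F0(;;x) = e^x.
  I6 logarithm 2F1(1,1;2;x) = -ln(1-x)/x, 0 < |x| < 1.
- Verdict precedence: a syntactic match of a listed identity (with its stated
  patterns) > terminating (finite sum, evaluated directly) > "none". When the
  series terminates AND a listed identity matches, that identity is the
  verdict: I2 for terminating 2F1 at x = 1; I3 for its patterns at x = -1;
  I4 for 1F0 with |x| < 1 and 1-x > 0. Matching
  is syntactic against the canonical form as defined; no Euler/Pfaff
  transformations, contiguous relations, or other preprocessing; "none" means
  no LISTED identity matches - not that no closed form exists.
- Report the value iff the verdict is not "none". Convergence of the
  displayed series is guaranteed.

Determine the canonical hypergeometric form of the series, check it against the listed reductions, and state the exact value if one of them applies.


At argument -1: a 0F1 with upper {-}, lower {1}, scaled by C = 9/7. Verdict: none. Every listed pattern misses the 0F1 form at -1, upper {-}.

First insight: t_0 being 9/7, the denominator's factorial ratio (prefactor 9/7) is a lower Pochhammer.
Adjacent-term ratio: r(k) = (-1) * 1 / [(k+1) (k+1)] - poly over poly, x = (-1) from leading terms; C = 9/7 at k = 0.


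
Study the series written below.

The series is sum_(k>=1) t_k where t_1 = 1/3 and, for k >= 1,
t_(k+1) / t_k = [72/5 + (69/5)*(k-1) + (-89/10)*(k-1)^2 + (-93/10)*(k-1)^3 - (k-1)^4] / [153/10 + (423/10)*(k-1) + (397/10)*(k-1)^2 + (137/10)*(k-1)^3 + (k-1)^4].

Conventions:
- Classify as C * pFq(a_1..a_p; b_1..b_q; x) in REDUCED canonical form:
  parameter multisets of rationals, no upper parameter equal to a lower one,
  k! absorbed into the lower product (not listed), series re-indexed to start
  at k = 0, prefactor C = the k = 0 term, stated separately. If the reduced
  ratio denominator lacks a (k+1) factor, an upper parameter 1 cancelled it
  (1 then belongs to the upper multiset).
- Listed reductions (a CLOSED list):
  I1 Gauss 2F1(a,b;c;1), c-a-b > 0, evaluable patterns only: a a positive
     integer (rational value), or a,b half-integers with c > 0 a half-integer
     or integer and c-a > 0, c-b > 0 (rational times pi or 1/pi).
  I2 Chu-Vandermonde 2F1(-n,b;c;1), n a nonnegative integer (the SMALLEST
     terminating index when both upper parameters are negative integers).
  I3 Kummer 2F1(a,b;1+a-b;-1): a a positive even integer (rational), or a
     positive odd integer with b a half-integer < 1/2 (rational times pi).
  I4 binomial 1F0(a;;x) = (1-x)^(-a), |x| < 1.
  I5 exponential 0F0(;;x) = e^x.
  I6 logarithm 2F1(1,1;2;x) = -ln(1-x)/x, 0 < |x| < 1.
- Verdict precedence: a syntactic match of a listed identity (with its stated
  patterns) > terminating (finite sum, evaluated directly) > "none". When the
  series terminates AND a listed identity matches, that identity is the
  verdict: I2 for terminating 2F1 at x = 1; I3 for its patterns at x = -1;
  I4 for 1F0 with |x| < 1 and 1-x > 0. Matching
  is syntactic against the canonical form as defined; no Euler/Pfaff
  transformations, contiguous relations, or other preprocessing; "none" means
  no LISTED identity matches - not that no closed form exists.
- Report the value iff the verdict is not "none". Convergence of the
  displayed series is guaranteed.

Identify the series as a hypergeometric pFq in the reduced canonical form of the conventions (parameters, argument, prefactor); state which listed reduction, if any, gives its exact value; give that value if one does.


Reduced: x = -1, 2F1, upper = {-6/5, 8}, lower = {51/5}, C = 1/3. Verdict: Kummer (I3) fires (x = -1; c = 51/5 equals 1+a-b for upper {-6/5, 8}: listed pattern). Exact value: 29233/43750.

Key step: from the first term 1/3: the expanded ratio factors over Q; C = 1/3, x = -1, roots give parameters.
Ratio: r(k) = (-1) * (k-6/5) (k+8) / [(k+51/5) (k+1)] - rational in k, leading ratio (-1); with t_0 = 1/3, classification follows.


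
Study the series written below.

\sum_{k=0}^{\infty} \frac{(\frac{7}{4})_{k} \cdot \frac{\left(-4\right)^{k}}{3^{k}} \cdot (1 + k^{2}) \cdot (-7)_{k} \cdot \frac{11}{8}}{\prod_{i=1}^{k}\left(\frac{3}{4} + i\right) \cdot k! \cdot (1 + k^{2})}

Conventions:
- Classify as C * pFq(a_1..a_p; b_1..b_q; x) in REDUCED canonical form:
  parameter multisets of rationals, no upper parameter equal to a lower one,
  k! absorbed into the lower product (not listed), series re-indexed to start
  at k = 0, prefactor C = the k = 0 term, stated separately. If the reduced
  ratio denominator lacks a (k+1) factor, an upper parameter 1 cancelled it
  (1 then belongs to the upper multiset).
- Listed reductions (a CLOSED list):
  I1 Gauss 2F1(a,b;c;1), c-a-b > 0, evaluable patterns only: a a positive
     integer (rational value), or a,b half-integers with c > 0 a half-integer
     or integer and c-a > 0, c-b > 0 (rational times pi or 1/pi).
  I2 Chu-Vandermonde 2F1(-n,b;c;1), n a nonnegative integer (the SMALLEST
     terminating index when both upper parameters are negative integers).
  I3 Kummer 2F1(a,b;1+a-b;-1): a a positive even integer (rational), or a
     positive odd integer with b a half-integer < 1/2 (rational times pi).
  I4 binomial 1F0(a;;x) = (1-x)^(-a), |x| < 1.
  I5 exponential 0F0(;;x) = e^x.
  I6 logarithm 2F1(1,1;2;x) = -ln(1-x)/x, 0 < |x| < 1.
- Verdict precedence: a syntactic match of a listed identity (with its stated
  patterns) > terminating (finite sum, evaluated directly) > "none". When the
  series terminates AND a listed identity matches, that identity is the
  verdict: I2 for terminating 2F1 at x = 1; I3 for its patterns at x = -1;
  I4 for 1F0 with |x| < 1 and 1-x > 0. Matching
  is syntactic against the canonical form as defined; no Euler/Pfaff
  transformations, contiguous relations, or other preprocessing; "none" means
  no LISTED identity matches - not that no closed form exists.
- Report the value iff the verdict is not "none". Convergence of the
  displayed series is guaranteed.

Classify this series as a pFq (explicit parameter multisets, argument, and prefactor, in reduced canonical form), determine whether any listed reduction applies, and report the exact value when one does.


With C = \frac{11}{8}: the canonical form is 1F0(-7; -; -\frac{4}{3}). Verdict: terminating at k = 7: the factor (-7)_k kills every later term; summing the 8 survivors is exact. Sum: \frac{9058973}{17496}.

The tell: t_0 = \frac{11}{8} here, and the two geometric factors (prefactor 11/8) combine into one argument.
Consecutive-term ratio: r(k) = -\frac{4}{3} * (k-7) / [(k+1)] - rational in k, leading ratio -\frac{4}{3}; with t_0 = \frac{11}{8}, classification follows.


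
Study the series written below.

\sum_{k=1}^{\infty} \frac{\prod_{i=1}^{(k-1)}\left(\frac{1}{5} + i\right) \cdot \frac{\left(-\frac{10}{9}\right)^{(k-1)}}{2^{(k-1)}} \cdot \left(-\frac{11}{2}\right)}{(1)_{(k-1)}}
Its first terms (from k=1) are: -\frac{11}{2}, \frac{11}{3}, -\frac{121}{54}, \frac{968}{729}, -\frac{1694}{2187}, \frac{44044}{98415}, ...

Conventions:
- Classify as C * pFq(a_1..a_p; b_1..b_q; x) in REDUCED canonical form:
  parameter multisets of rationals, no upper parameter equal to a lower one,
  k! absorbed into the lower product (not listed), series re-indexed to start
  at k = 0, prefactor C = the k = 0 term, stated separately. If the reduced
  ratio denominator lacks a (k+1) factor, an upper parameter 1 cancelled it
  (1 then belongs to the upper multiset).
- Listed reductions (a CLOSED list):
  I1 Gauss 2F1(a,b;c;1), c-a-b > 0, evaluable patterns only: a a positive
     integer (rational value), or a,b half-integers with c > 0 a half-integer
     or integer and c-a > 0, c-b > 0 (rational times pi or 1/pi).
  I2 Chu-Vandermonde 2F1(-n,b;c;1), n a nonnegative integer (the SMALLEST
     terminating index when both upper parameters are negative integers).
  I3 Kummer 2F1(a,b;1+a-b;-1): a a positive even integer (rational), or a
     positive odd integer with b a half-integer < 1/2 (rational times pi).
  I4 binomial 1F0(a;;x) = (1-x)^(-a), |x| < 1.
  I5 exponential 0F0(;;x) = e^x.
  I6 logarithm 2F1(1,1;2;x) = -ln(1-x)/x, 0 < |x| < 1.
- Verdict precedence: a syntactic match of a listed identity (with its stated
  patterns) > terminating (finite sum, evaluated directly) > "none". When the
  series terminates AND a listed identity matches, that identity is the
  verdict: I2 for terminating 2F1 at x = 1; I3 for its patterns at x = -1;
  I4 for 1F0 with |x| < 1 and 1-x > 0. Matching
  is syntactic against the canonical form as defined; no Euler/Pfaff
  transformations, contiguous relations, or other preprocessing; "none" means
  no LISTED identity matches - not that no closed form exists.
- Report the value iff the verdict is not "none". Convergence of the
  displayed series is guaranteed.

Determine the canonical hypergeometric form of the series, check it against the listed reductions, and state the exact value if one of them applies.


Reduced: x = -\frac{5}{9}, 1F0, upper = {\frac{6}{5}}, lower = {-}, C = -\frac{11}{2}. Verdict: the binomial series (I4) fires (the 1F0 binomial series: exponent -6/5, x = -\frac{5}{9}). Exact value: \left(-\frac{11}{2}\right) \cdot \left(\frac{14}{9}\right)^{-\frac{6}{5}}.

First insight: t_0 being -\frac{11}{2}, the running product (prefactor -11/2) telescopes to a rising factorial.
Term ratio: r(k) = -\frac{5}{9} * (k+\frac{6}{5}) / [(k+1)] - rational; roots negated = parameters, x = -\frac{5}{9}, C = -\frac{11}{2}.


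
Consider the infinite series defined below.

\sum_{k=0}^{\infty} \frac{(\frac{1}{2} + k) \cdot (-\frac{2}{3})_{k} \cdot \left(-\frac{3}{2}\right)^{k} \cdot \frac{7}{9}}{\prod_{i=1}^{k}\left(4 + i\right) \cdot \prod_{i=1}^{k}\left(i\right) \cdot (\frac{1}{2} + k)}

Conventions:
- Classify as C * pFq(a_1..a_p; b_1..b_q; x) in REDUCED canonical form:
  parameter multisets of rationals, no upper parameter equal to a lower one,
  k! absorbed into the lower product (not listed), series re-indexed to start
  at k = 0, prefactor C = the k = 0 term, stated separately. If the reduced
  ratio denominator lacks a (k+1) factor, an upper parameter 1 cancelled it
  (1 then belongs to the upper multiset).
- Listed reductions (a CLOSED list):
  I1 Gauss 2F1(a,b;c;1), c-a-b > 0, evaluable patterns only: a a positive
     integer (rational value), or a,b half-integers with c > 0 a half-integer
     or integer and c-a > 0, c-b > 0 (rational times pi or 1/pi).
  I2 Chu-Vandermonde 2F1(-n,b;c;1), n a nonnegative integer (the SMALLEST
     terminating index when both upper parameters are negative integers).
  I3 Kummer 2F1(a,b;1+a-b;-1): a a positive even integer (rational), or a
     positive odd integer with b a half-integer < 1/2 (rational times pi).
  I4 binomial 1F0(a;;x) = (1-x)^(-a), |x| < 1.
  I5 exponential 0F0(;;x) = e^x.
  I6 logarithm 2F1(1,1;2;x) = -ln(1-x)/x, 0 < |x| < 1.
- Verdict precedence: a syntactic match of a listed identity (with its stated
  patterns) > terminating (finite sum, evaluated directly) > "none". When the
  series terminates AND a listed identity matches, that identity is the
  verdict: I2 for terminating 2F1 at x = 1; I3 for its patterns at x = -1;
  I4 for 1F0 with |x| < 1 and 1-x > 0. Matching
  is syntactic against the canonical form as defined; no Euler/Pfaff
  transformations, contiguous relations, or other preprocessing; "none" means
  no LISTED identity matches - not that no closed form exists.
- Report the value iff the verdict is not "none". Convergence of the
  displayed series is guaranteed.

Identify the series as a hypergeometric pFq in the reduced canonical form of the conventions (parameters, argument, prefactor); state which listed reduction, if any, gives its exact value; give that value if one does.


Key step: t_0 = \frac{7}{9} here, and the lower running product (C = 7/9, x = -3/2) is a rising factorial.
Ratio: r(k) = -\frac{3}{2} * (k-\frac{2}{3}) / [(k+5) (k+1)] - rational in k, leading ratio -\frac{3}{2}; with t_0 = \frac{7}{9}, classification follows.

Canonical form: C = \frac{7}{9} times 1F1 with upper {-\frac{2}{3}}, lower {5}, x = -\frac{3}{2}. Verdict: none - at argument -\frac{3}{2} the multisets {-\frac{2}{3}} ; {5} match no listed identity.
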